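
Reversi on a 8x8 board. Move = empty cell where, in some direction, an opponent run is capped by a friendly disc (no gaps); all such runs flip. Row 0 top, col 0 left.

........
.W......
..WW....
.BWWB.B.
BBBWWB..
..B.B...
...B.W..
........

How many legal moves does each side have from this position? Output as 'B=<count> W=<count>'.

Answer: B=6 W=11

Derivation:
-- B to move --
(0,0): no bracket -> illegal
(0,1): no bracket -> illegal
(0,2): no bracket -> illegal
(1,0): no bracket -> illegal
(1,2): flips 3 -> legal
(1,3): flips 1 -> legal
(1,4): flips 2 -> legal
(2,0): no bracket -> illegal
(2,1): flips 2 -> legal
(2,4): flips 1 -> legal
(3,5): no bracket -> illegal
(5,3): no bracket -> illegal
(5,5): no bracket -> illegal
(5,6): no bracket -> illegal
(6,4): no bracket -> illegal
(6,6): no bracket -> illegal
(7,4): no bracket -> illegal
(7,5): no bracket -> illegal
(7,6): flips 1 -> legal
B mobility = 6
-- W to move --
(2,0): no bracket -> illegal
(2,1): no bracket -> illegal
(2,4): flips 1 -> legal
(2,5): flips 1 -> legal
(2,6): no bracket -> illegal
(2,7): no bracket -> illegal
(3,0): flips 1 -> legal
(3,5): flips 1 -> legal
(3,7): no bracket -> illegal
(4,6): flips 1 -> legal
(4,7): no bracket -> illegal
(5,0): flips 1 -> legal
(5,1): flips 1 -> legal
(5,3): no bracket -> illegal
(5,5): no bracket -> illegal
(5,6): flips 2 -> legal
(6,1): flips 1 -> legal
(6,2): flips 2 -> legal
(6,4): flips 1 -> legal
(7,2): no bracket -> illegal
(7,3): no bracket -> illegal
(7,4): no bracket -> illegal
W mobility = 11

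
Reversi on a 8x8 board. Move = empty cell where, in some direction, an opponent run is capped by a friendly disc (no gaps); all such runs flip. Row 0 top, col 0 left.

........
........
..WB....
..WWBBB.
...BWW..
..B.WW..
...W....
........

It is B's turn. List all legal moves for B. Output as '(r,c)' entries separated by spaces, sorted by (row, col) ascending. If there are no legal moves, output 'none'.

(1,1): no bracket -> illegal
(1,2): no bracket -> illegal
(1,3): no bracket -> illegal
(2,1): flips 2 -> legal
(2,4): no bracket -> illegal
(3,1): flips 2 -> legal
(4,1): flips 1 -> legal
(4,2): no bracket -> illegal
(4,6): flips 2 -> legal
(5,3): flips 1 -> legal
(5,6): flips 1 -> legal
(6,2): no bracket -> illegal
(6,4): flips 2 -> legal
(6,5): flips 3 -> legal
(6,6): no bracket -> illegal
(7,2): flips 3 -> legal
(7,3): no bracket -> illegal
(7,4): flips 1 -> legal

Answer: (2,1) (3,1) (4,1) (4,6) (5,3) (5,6) (6,4) (6,5) (7,2) (7,4)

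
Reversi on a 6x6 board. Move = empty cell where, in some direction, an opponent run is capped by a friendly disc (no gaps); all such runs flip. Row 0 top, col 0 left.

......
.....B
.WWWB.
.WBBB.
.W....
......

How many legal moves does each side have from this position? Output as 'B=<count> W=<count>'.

-- B to move --
(1,0): flips 1 -> legal
(1,1): flips 1 -> legal
(1,2): flips 2 -> legal
(1,3): flips 1 -> legal
(1,4): flips 1 -> legal
(2,0): flips 3 -> legal
(3,0): flips 1 -> legal
(4,0): no bracket -> illegal
(4,2): no bracket -> illegal
(5,0): flips 1 -> legal
(5,1): no bracket -> illegal
(5,2): no bracket -> illegal
B mobility = 8
-- W to move --
(0,4): no bracket -> illegal
(0,5): no bracket -> illegal
(1,3): no bracket -> illegal
(1,4): no bracket -> illegal
(2,5): flips 1 -> legal
(3,5): flips 3 -> legal
(4,2): flips 1 -> legal
(4,3): flips 2 -> legal
(4,4): flips 1 -> legal
(4,5): flips 1 -> legal
W mobility = 6

Answer: B=8 W=6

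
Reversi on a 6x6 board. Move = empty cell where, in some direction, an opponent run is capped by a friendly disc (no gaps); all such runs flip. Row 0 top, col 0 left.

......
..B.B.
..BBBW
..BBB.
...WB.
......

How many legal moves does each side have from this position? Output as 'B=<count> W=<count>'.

-- B to move --
(1,5): no bracket -> illegal
(3,5): no bracket -> illegal
(4,2): flips 1 -> legal
(5,2): flips 1 -> legal
(5,3): flips 1 -> legal
(5,4): flips 1 -> legal
B mobility = 4
-- W to move --
(0,1): no bracket -> illegal
(0,2): no bracket -> illegal
(0,3): flips 1 -> legal
(0,4): no bracket -> illegal
(0,5): no bracket -> illegal
(1,1): no bracket -> illegal
(1,3): flips 2 -> legal
(1,5): no bracket -> illegal
(2,1): flips 4 -> legal
(3,1): no bracket -> illegal
(3,5): no bracket -> illegal
(4,1): no bracket -> illegal
(4,2): no bracket -> illegal
(4,5): flips 1 -> legal
(5,3): no bracket -> illegal
(5,4): no bracket -> illegal
(5,5): no bracket -> illegal
W mobility = 4

Answer: B=4 W=4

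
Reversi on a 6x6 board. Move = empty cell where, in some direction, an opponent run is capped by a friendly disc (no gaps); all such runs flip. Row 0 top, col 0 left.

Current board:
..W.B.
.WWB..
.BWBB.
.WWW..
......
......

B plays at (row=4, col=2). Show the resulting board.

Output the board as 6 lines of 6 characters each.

Answer: ..W.B.
.WWB..
.BWBB.
.WWB..
..B...
......

Derivation:
Place B at (4,2); scan 8 dirs for brackets.
Dir NW: opp run (3,1), next='.' -> no flip
Dir N: opp run (3,2) (2,2) (1,2) (0,2), next=edge -> no flip
Dir NE: opp run (3,3) capped by B -> flip
Dir W: first cell '.' (not opp) -> no flip
Dir E: first cell '.' (not opp) -> no flip
Dir SW: first cell '.' (not opp) -> no flip
Dir S: first cell '.' (not opp) -> no flip
Dir SE: first cell '.' (not opp) -> no flip
All flips: (3,3)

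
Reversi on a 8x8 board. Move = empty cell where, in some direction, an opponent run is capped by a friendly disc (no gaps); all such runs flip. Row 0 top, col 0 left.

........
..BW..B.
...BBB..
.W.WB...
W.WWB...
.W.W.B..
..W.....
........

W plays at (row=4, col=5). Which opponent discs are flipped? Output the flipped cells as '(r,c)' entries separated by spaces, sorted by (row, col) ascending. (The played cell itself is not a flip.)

Dir NW: opp run (3,4) (2,3) (1,2), next='.' -> no flip
Dir N: first cell '.' (not opp) -> no flip
Dir NE: first cell '.' (not opp) -> no flip
Dir W: opp run (4,4) capped by W -> flip
Dir E: first cell '.' (not opp) -> no flip
Dir SW: first cell '.' (not opp) -> no flip
Dir S: opp run (5,5), next='.' -> no flip
Dir SE: first cell '.' (not opp) -> no flip

Answer: (4,4)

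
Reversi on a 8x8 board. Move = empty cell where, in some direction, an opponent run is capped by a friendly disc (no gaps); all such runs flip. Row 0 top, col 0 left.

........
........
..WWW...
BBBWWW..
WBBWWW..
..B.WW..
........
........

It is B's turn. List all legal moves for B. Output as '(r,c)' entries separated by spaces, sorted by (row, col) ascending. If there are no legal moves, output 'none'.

Answer: (1,2) (1,3) (1,4) (1,5) (2,5) (3,6) (4,6) (5,0) (6,5)

Derivation:
(1,1): no bracket -> illegal
(1,2): flips 1 -> legal
(1,3): flips 1 -> legal
(1,4): flips 1 -> legal
(1,5): flips 2 -> legal
(2,1): no bracket -> illegal
(2,5): flips 2 -> legal
(2,6): no bracket -> illegal
(3,6): flips 3 -> legal
(4,6): flips 3 -> legal
(5,0): flips 1 -> legal
(5,1): no bracket -> illegal
(5,3): no bracket -> illegal
(5,6): no bracket -> illegal
(6,3): no bracket -> illegal
(6,4): no bracket -> illegal
(6,5): flips 2 -> legal
(6,6): no bracket -> illegal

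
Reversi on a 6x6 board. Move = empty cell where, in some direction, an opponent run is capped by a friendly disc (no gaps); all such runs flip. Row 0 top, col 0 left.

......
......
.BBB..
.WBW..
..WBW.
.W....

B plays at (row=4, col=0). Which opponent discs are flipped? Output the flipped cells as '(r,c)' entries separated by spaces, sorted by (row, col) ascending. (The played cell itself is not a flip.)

Answer: (3,1)

Derivation:
Dir NW: edge -> no flip
Dir N: first cell '.' (not opp) -> no flip
Dir NE: opp run (3,1) capped by B -> flip
Dir W: edge -> no flip
Dir E: first cell '.' (not opp) -> no flip
Dir SW: edge -> no flip
Dir S: first cell '.' (not opp) -> no flip
Dir SE: opp run (5,1), next=edge -> no flip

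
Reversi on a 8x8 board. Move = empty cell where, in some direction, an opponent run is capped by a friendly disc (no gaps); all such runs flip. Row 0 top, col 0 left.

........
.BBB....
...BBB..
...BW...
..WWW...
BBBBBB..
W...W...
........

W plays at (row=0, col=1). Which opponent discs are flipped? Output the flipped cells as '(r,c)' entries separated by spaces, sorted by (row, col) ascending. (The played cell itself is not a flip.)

Answer: (1,2) (2,3)

Derivation:
Dir NW: edge -> no flip
Dir N: edge -> no flip
Dir NE: edge -> no flip
Dir W: first cell '.' (not opp) -> no flip
Dir E: first cell '.' (not opp) -> no flip
Dir SW: first cell '.' (not opp) -> no flip
Dir S: opp run (1,1), next='.' -> no flip
Dir SE: opp run (1,2) (2,3) capped by W -> flip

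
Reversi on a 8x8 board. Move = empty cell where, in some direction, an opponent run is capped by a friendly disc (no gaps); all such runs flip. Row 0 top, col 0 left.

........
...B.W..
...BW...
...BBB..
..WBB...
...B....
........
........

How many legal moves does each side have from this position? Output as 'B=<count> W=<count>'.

-- B to move --
(0,4): no bracket -> illegal
(0,5): no bracket -> illegal
(0,6): flips 2 -> legal
(1,4): flips 1 -> legal
(1,6): no bracket -> illegal
(2,5): flips 1 -> legal
(2,6): no bracket -> illegal
(3,1): flips 1 -> legal
(3,2): no bracket -> illegal
(4,1): flips 1 -> legal
(5,1): flips 1 -> legal
(5,2): no bracket -> illegal
B mobility = 6
-- W to move --
(0,2): flips 1 -> legal
(0,3): no bracket -> illegal
(0,4): no bracket -> illegal
(1,2): no bracket -> illegal
(1,4): no bracket -> illegal
(2,2): flips 1 -> legal
(2,5): no bracket -> illegal
(2,6): no bracket -> illegal
(3,2): no bracket -> illegal
(3,6): no bracket -> illegal
(4,5): flips 2 -> legal
(4,6): flips 1 -> legal
(5,2): no bracket -> illegal
(5,4): flips 2 -> legal
(5,5): no bracket -> illegal
(6,2): no bracket -> illegal
(6,3): no bracket -> illegal
(6,4): flips 1 -> legal
W mobility = 6

Answer: B=6 W=6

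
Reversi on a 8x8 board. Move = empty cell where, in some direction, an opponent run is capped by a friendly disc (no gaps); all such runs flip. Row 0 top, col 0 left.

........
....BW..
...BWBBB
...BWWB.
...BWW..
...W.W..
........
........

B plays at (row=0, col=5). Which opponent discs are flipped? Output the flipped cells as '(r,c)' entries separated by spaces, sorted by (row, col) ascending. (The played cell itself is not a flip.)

Dir NW: edge -> no flip
Dir N: edge -> no flip
Dir NE: edge -> no flip
Dir W: first cell '.' (not opp) -> no flip
Dir E: first cell '.' (not opp) -> no flip
Dir SW: first cell 'B' (not opp) -> no flip
Dir S: opp run (1,5) capped by B -> flip
Dir SE: first cell '.' (not opp) -> no flip

Answer: (1,5)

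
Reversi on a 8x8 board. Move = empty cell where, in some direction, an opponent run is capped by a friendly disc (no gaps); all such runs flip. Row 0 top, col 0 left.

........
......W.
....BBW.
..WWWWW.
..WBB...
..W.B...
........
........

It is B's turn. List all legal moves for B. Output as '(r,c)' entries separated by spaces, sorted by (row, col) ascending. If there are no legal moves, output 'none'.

Answer: (0,7) (1,7) (2,1) (2,2) (2,3) (2,7) (4,1) (4,5) (4,6) (4,7) (5,1) (6,1)

Derivation:
(0,5): no bracket -> illegal
(0,6): no bracket -> illegal
(0,7): flips 1 -> legal
(1,5): no bracket -> illegal
(1,7): flips 2 -> legal
(2,1): flips 1 -> legal
(2,2): flips 1 -> legal
(2,3): flips 1 -> legal
(2,7): flips 1 -> legal
(3,1): no bracket -> illegal
(3,7): no bracket -> illegal
(4,1): flips 1 -> legal
(4,5): flips 1 -> legal
(4,6): flips 1 -> legal
(4,7): flips 1 -> legal
(5,1): flips 2 -> legal
(5,3): no bracket -> illegal
(6,1): flips 1 -> legal
(6,2): no bracket -> illegal
(6,3): no bracket -> illegal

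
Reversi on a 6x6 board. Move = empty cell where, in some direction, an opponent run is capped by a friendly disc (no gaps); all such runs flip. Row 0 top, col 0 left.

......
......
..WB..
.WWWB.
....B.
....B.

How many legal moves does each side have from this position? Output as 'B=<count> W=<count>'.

Answer: B=5 W=5

Derivation:
-- B to move --
(1,1): flips 2 -> legal
(1,2): no bracket -> illegal
(1,3): no bracket -> illegal
(2,0): no bracket -> illegal
(2,1): flips 1 -> legal
(2,4): no bracket -> illegal
(3,0): flips 3 -> legal
(4,0): no bracket -> illegal
(4,1): flips 1 -> legal
(4,2): no bracket -> illegal
(4,3): flips 1 -> legal
B mobility = 5
-- W to move --
(1,2): no bracket -> illegal
(1,3): flips 1 -> legal
(1,4): flips 1 -> legal
(2,4): flips 1 -> legal
(2,5): no bracket -> illegal
(3,5): flips 1 -> legal
(4,3): no bracket -> illegal
(4,5): no bracket -> illegal
(5,3): no bracket -> illegal
(5,5): flips 1 -> legal
W mobility = 5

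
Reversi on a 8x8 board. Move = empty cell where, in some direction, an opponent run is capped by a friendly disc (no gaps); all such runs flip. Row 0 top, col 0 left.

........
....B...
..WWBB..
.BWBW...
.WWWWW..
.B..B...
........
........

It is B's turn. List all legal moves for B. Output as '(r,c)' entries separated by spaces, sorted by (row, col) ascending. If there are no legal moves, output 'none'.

(1,1): flips 1 -> legal
(1,2): no bracket -> illegal
(1,3): flips 2 -> legal
(2,1): flips 4 -> legal
(3,0): no bracket -> illegal
(3,5): flips 1 -> legal
(3,6): flips 1 -> legal
(4,0): no bracket -> illegal
(4,6): no bracket -> illegal
(5,0): flips 3 -> legal
(5,2): flips 2 -> legal
(5,3): flips 2 -> legal
(5,5): flips 1 -> legal
(5,6): no bracket -> illegal

Answer: (1,1) (1,3) (2,1) (3,5) (3,6) (5,0) (5,2) (5,3) (5,5)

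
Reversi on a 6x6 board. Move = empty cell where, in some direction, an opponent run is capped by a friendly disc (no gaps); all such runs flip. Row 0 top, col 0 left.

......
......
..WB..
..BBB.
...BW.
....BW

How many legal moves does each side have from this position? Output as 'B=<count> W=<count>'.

-- B to move --
(1,1): flips 1 -> legal
(1,2): flips 1 -> legal
(1,3): no bracket -> illegal
(2,1): flips 1 -> legal
(3,1): no bracket -> illegal
(3,5): no bracket -> illegal
(4,5): flips 1 -> legal
(5,3): no bracket -> illegal
B mobility = 4
-- W to move --
(1,2): no bracket -> illegal
(1,3): no bracket -> illegal
(1,4): no bracket -> illegal
(2,1): no bracket -> illegal
(2,4): flips 2 -> legal
(2,5): no bracket -> illegal
(3,1): no bracket -> illegal
(3,5): no bracket -> illegal
(4,1): no bracket -> illegal
(4,2): flips 2 -> legal
(4,5): no bracket -> illegal
(5,2): no bracket -> illegal
(5,3): flips 1 -> legal
W mobility = 3

Answer: B=4 W=3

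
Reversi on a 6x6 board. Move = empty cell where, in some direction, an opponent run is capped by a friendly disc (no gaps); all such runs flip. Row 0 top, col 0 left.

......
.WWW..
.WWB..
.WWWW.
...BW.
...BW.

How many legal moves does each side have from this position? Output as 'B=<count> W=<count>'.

-- B to move --
(0,0): no bracket -> illegal
(0,1): flips 1 -> legal
(0,2): no bracket -> illegal
(0,3): flips 1 -> legal
(0,4): no bracket -> illegal
(1,0): flips 2 -> legal
(1,4): no bracket -> illegal
(2,0): flips 2 -> legal
(2,4): no bracket -> illegal
(2,5): flips 1 -> legal
(3,0): no bracket -> illegal
(3,5): flips 1 -> legal
(4,0): no bracket -> illegal
(4,1): flips 1 -> legal
(4,2): no bracket -> illegal
(4,5): flips 2 -> legal
(5,5): flips 1 -> legal
B mobility = 9
-- W to move --
(1,4): flips 1 -> legal
(2,4): flips 1 -> legal
(4,2): flips 1 -> legal
(5,2): flips 2 -> legal
W mobility = 4

Answer: B=9 W=4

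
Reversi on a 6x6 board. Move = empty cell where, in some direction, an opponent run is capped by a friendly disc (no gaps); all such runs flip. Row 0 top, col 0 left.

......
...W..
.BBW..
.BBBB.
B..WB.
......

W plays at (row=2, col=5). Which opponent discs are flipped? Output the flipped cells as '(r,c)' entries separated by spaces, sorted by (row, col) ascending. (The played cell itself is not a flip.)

Dir NW: first cell '.' (not opp) -> no flip
Dir N: first cell '.' (not opp) -> no flip
Dir NE: edge -> no flip
Dir W: first cell '.' (not opp) -> no flip
Dir E: edge -> no flip
Dir SW: opp run (3,4) capped by W -> flip
Dir S: first cell '.' (not opp) -> no flip
Dir SE: edge -> no flip

Answer: (3,4)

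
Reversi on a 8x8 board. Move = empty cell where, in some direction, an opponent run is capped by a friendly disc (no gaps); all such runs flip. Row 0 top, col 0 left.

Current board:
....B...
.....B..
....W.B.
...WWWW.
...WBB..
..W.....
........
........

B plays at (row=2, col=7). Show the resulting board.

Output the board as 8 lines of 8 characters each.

Place B at (2,7); scan 8 dirs for brackets.
Dir NW: first cell '.' (not opp) -> no flip
Dir N: first cell '.' (not opp) -> no flip
Dir NE: edge -> no flip
Dir W: first cell 'B' (not opp) -> no flip
Dir E: edge -> no flip
Dir SW: opp run (3,6) capped by B -> flip
Dir S: first cell '.' (not opp) -> no flip
Dir SE: edge -> no flip
All flips: (3,6)

Answer: ....B...
.....B..
....W.BB
...WWWB.
...WBB..
..W.....
........
........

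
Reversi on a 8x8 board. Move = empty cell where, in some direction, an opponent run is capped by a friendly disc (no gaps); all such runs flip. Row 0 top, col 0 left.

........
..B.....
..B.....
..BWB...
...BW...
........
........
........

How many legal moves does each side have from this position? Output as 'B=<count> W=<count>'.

-- B to move --
(2,3): flips 1 -> legal
(2,4): no bracket -> illegal
(3,5): no bracket -> illegal
(4,2): no bracket -> illegal
(4,5): flips 1 -> legal
(5,3): no bracket -> illegal
(5,4): flips 1 -> legal
(5,5): flips 2 -> legal
B mobility = 4
-- W to move --
(0,1): no bracket -> illegal
(0,2): no bracket -> illegal
(0,3): no bracket -> illegal
(1,1): flips 1 -> legal
(1,3): no bracket -> illegal
(2,1): no bracket -> illegal
(2,3): no bracket -> illegal
(2,4): flips 1 -> legal
(2,5): no bracket -> illegal
(3,1): flips 1 -> legal
(3,5): flips 1 -> legal
(4,1): no bracket -> illegal
(4,2): flips 1 -> legal
(4,5): no bracket -> illegal
(5,2): no bracket -> illegal
(5,3): flips 1 -> legal
(5,4): no bracket -> illegal
W mobility = 6

Answer: B=4 W=6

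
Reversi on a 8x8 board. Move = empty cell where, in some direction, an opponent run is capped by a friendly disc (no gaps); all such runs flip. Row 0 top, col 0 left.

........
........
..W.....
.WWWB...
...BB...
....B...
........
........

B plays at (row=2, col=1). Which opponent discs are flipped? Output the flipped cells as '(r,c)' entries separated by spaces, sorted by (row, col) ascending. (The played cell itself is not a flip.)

Dir NW: first cell '.' (not opp) -> no flip
Dir N: first cell '.' (not opp) -> no flip
Dir NE: first cell '.' (not opp) -> no flip
Dir W: first cell '.' (not opp) -> no flip
Dir E: opp run (2,2), next='.' -> no flip
Dir SW: first cell '.' (not opp) -> no flip
Dir S: opp run (3,1), next='.' -> no flip
Dir SE: opp run (3,2) capped by B -> flip

Answer: (3,2)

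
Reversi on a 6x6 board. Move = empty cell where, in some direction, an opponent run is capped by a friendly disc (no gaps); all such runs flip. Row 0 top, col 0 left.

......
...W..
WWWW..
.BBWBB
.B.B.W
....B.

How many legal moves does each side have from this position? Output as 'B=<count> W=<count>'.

Answer: B=7 W=7

Derivation:
-- B to move --
(0,2): no bracket -> illegal
(0,3): flips 3 -> legal
(0,4): flips 2 -> legal
(1,0): flips 1 -> legal
(1,1): flips 1 -> legal
(1,2): flips 2 -> legal
(1,4): flips 1 -> legal
(2,4): no bracket -> illegal
(3,0): no bracket -> illegal
(4,2): no bracket -> illegal
(4,4): no bracket -> illegal
(5,5): flips 1 -> legal
B mobility = 7
-- W to move --
(2,4): no bracket -> illegal
(2,5): flips 1 -> legal
(3,0): flips 2 -> legal
(4,0): flips 1 -> legal
(4,2): flips 2 -> legal
(4,4): no bracket -> illegal
(5,0): flips 2 -> legal
(5,1): flips 2 -> legal
(5,2): no bracket -> illegal
(5,3): flips 1 -> legal
(5,5): no bracket -> illegal
W mobility = 7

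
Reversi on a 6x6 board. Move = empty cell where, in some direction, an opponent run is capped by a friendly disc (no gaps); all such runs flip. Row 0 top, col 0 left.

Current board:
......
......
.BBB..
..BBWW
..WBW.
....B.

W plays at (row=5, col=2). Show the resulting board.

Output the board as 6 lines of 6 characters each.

Answer: ......
......
.BBB..
..BBWW
..WWW.
..W.B.

Derivation:
Place W at (5,2); scan 8 dirs for brackets.
Dir NW: first cell '.' (not opp) -> no flip
Dir N: first cell 'W' (not opp) -> no flip
Dir NE: opp run (4,3) capped by W -> flip
Dir W: first cell '.' (not opp) -> no flip
Dir E: first cell '.' (not opp) -> no flip
Dir SW: edge -> no flip
Dir S: edge -> no flip
Dir SE: edge -> no flip
All flips: (4,3)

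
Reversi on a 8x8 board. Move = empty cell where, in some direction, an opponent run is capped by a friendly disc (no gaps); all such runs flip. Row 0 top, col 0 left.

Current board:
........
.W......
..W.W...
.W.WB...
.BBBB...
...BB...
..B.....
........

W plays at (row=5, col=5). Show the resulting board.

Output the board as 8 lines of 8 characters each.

Answer: ........
.W......
..W.W...
.W.WB...
.BBBW...
...BBW..
..B.....
........

Derivation:
Place W at (5,5); scan 8 dirs for brackets.
Dir NW: opp run (4,4) capped by W -> flip
Dir N: first cell '.' (not opp) -> no flip
Dir NE: first cell '.' (not opp) -> no flip
Dir W: opp run (5,4) (5,3), next='.' -> no flip
Dir E: first cell '.' (not opp) -> no flip
Dir SW: first cell '.' (not opp) -> no flip
Dir S: first cell '.' (not opp) -> no flip
Dir SE: first cell '.' (not opp) -> no flip
All flips: (4,4)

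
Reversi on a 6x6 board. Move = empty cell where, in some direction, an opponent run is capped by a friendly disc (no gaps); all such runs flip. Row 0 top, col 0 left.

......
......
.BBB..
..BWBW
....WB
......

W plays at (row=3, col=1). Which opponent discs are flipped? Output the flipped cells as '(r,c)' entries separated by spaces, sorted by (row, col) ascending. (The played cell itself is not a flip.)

Answer: (3,2)

Derivation:
Dir NW: first cell '.' (not opp) -> no flip
Dir N: opp run (2,1), next='.' -> no flip
Dir NE: opp run (2,2), next='.' -> no flip
Dir W: first cell '.' (not opp) -> no flip
Dir E: opp run (3,2) capped by W -> flip
Dir SW: first cell '.' (not opp) -> no flip
Dir S: first cell '.' (not opp) -> no flip
Dir SE: first cell '.' (not opp) -> no flip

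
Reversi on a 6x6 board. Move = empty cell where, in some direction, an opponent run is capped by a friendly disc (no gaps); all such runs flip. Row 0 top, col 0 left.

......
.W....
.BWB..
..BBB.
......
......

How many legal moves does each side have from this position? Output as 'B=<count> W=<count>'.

Answer: B=3 W=5

Derivation:
-- B to move --
(0,0): flips 2 -> legal
(0,1): flips 1 -> legal
(0,2): no bracket -> illegal
(1,0): no bracket -> illegal
(1,2): flips 1 -> legal
(1,3): no bracket -> illegal
(2,0): no bracket -> illegal
(3,1): no bracket -> illegal
B mobility = 3
-- W to move --
(1,0): no bracket -> illegal
(1,2): no bracket -> illegal
(1,3): no bracket -> illegal
(1,4): no bracket -> illegal
(2,0): flips 1 -> legal
(2,4): flips 1 -> legal
(2,5): no bracket -> illegal
(3,0): no bracket -> illegal
(3,1): flips 1 -> legal
(3,5): no bracket -> illegal
(4,1): no bracket -> illegal
(4,2): flips 1 -> legal
(4,3): no bracket -> illegal
(4,4): flips 1 -> legal
(4,5): no bracket -> illegal
W mobility = 5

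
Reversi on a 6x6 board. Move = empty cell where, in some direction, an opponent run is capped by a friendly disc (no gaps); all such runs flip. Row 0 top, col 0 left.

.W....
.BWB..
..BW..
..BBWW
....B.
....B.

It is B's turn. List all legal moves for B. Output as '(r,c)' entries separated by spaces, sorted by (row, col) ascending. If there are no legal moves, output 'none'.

Answer: (0,2) (1,4) (2,4)

Derivation:
(0,0): no bracket -> illegal
(0,2): flips 1 -> legal
(0,3): no bracket -> illegal
(1,0): no bracket -> illegal
(1,4): flips 1 -> legal
(2,1): no bracket -> illegal
(2,4): flips 2 -> legal
(2,5): no bracket -> illegal
(4,3): no bracket -> illegal
(4,5): no bracket -> illegal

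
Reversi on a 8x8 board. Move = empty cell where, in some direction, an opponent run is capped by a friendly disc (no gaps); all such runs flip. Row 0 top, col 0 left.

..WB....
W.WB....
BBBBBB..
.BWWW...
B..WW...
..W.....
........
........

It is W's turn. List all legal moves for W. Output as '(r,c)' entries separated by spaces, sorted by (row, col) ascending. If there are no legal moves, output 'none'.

(0,4): flips 1 -> legal
(1,1): flips 1 -> legal
(1,4): flips 3 -> legal
(1,5): flips 1 -> legal
(1,6): flips 1 -> legal
(2,6): no bracket -> illegal
(3,0): flips 3 -> legal
(3,5): flips 2 -> legal
(3,6): no bracket -> illegal
(4,1): no bracket -> illegal
(4,2): no bracket -> illegal
(5,0): no bracket -> illegal
(5,1): no bracket -> illegal

Answer: (0,4) (1,1) (1,4) (1,5) (1,6) (3,0) (3,5)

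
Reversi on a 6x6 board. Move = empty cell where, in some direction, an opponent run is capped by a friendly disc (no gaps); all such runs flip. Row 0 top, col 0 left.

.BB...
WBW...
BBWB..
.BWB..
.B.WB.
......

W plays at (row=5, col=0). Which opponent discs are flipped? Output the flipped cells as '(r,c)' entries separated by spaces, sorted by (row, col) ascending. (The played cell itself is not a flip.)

Answer: (4,1)

Derivation:
Dir NW: edge -> no flip
Dir N: first cell '.' (not opp) -> no flip
Dir NE: opp run (4,1) capped by W -> flip
Dir W: edge -> no flip
Dir E: first cell '.' (not opp) -> no flip
Dir SW: edge -> no flip
Dir S: edge -> no flip
Dir SE: edge -> no flip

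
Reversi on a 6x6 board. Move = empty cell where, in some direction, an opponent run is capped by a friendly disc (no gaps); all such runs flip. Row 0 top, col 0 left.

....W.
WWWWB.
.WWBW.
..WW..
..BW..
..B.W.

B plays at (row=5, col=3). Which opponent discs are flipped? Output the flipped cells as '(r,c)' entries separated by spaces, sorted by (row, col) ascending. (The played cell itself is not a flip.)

Dir NW: first cell 'B' (not opp) -> no flip
Dir N: opp run (4,3) (3,3) capped by B -> flip
Dir NE: first cell '.' (not opp) -> no flip
Dir W: first cell 'B' (not opp) -> no flip
Dir E: opp run (5,4), next='.' -> no flip
Dir SW: edge -> no flip
Dir S: edge -> no flip
Dir SE: edge -> no flip

Answer: (3,3) (4,3)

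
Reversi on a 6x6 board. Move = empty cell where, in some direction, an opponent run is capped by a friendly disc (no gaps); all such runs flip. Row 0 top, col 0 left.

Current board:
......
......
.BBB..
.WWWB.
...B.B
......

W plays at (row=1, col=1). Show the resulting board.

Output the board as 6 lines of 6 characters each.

Answer: ......
.W....
.WWB..
.WWWB.
...B.B
......

Derivation:
Place W at (1,1); scan 8 dirs for brackets.
Dir NW: first cell '.' (not opp) -> no flip
Dir N: first cell '.' (not opp) -> no flip
Dir NE: first cell '.' (not opp) -> no flip
Dir W: first cell '.' (not opp) -> no flip
Dir E: first cell '.' (not opp) -> no flip
Dir SW: first cell '.' (not opp) -> no flip
Dir S: opp run (2,1) capped by W -> flip
Dir SE: opp run (2,2) capped by W -> flip
All flips: (2,1) (2,2)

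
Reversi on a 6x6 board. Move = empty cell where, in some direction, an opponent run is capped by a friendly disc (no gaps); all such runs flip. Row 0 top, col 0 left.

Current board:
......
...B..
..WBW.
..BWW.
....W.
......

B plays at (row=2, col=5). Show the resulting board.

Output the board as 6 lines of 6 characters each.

Place B at (2,5); scan 8 dirs for brackets.
Dir NW: first cell '.' (not opp) -> no flip
Dir N: first cell '.' (not opp) -> no flip
Dir NE: edge -> no flip
Dir W: opp run (2,4) capped by B -> flip
Dir E: edge -> no flip
Dir SW: opp run (3,4), next='.' -> no flip
Dir S: first cell '.' (not opp) -> no flip
Dir SE: edge -> no flip
All flips: (2,4)

Answer: ......
...B..
..WBBB
..BWW.
....W.
......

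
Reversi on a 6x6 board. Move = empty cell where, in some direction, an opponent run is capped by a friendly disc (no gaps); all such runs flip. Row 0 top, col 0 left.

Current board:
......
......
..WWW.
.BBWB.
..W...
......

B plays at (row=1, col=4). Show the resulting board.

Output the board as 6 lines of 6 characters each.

Place B at (1,4); scan 8 dirs for brackets.
Dir NW: first cell '.' (not opp) -> no flip
Dir N: first cell '.' (not opp) -> no flip
Dir NE: first cell '.' (not opp) -> no flip
Dir W: first cell '.' (not opp) -> no flip
Dir E: first cell '.' (not opp) -> no flip
Dir SW: opp run (2,3) capped by B -> flip
Dir S: opp run (2,4) capped by B -> flip
Dir SE: first cell '.' (not opp) -> no flip
All flips: (2,3) (2,4)

Answer: ......
....B.
..WBB.
.BBWB.
..W...
......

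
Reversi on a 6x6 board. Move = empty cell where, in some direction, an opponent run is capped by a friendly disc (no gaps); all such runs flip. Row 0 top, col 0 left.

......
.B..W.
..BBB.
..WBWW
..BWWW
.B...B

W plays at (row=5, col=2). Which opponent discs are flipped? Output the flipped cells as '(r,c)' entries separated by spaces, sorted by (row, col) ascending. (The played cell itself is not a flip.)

Dir NW: first cell '.' (not opp) -> no flip
Dir N: opp run (4,2) capped by W -> flip
Dir NE: first cell 'W' (not opp) -> no flip
Dir W: opp run (5,1), next='.' -> no flip
Dir E: first cell '.' (not opp) -> no flip
Dir SW: edge -> no flip
Dir S: edge -> no flip
Dir SE: edge -> no flip

Answer: (4,2)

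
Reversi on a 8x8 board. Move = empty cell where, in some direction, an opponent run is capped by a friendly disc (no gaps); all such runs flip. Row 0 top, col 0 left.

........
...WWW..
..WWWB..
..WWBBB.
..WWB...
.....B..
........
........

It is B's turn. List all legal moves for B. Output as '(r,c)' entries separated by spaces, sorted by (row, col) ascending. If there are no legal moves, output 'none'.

(0,2): flips 2 -> legal
(0,3): flips 1 -> legal
(0,4): flips 2 -> legal
(0,5): flips 1 -> legal
(0,6): no bracket -> illegal
(1,1): flips 2 -> legal
(1,2): flips 1 -> legal
(1,6): no bracket -> illegal
(2,1): flips 3 -> legal
(2,6): no bracket -> illegal
(3,1): flips 2 -> legal
(4,1): flips 2 -> legal
(5,1): no bracket -> illegal
(5,2): flips 1 -> legal
(5,3): no bracket -> illegal
(5,4): no bracket -> illegal

Answer: (0,2) (0,3) (0,4) (0,5) (1,1) (1,2) (2,1) (3,1) (4,1) (5,2)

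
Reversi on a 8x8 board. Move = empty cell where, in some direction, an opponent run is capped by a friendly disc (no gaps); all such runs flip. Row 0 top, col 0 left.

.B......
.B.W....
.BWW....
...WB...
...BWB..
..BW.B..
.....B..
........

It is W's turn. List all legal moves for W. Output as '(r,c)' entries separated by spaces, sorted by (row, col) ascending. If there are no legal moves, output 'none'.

Answer: (0,0) (2,0) (2,4) (3,5) (4,2) (4,6) (5,1) (5,6) (6,6)

Derivation:
(0,0): flips 1 -> legal
(0,2): no bracket -> illegal
(1,0): no bracket -> illegal
(1,2): no bracket -> illegal
(2,0): flips 1 -> legal
(2,4): flips 1 -> legal
(2,5): no bracket -> illegal
(3,0): no bracket -> illegal
(3,1): no bracket -> illegal
(3,2): no bracket -> illegal
(3,5): flips 1 -> legal
(3,6): no bracket -> illegal
(4,1): no bracket -> illegal
(4,2): flips 1 -> legal
(4,6): flips 1 -> legal
(5,1): flips 1 -> legal
(5,4): no bracket -> illegal
(5,6): flips 2 -> legal
(6,1): no bracket -> illegal
(6,2): no bracket -> illegal
(6,3): no bracket -> illegal
(6,4): no bracket -> illegal
(6,6): flips 1 -> legal
(7,4): no bracket -> illegal
(7,5): no bracket -> illegal
(7,6): no bracket -> illegal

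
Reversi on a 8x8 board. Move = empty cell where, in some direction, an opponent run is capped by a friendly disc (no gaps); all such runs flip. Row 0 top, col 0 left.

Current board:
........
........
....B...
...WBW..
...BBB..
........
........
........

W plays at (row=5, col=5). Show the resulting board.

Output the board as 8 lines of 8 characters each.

Place W at (5,5); scan 8 dirs for brackets.
Dir NW: opp run (4,4) capped by W -> flip
Dir N: opp run (4,5) capped by W -> flip
Dir NE: first cell '.' (not opp) -> no flip
Dir W: first cell '.' (not opp) -> no flip
Dir E: first cell '.' (not opp) -> no flip
Dir SW: first cell '.' (not opp) -> no flip
Dir S: first cell '.' (not opp) -> no flip
Dir SE: first cell '.' (not opp) -> no flip
All flips: (4,4) (4,5)

Answer: ........
........
....B...
...WBW..
...BWW..
.....W..
........
........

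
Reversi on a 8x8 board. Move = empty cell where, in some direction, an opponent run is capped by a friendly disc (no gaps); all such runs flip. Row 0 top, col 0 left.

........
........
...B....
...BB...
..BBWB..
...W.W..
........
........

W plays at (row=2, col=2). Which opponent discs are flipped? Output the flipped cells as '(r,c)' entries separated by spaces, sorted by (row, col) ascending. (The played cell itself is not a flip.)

Dir NW: first cell '.' (not opp) -> no flip
Dir N: first cell '.' (not opp) -> no flip
Dir NE: first cell '.' (not opp) -> no flip
Dir W: first cell '.' (not opp) -> no flip
Dir E: opp run (2,3), next='.' -> no flip
Dir SW: first cell '.' (not opp) -> no flip
Dir S: first cell '.' (not opp) -> no flip
Dir SE: opp run (3,3) capped by W -> flip

Answer: (3,3)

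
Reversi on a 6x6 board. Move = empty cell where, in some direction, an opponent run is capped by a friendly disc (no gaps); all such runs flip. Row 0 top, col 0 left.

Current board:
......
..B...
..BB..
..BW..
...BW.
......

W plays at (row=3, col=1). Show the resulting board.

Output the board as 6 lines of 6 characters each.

Answer: ......
..B...
..BB..
.WWW..
...BW.
......

Derivation:
Place W at (3,1); scan 8 dirs for brackets.
Dir NW: first cell '.' (not opp) -> no flip
Dir N: first cell '.' (not opp) -> no flip
Dir NE: opp run (2,2), next='.' -> no flip
Dir W: first cell '.' (not opp) -> no flip
Dir E: opp run (3,2) capped by W -> flip
Dir SW: first cell '.' (not opp) -> no flip
Dir S: first cell '.' (not opp) -> no flip
Dir SE: first cell '.' (not opp) -> no flip
All flips: (3,2)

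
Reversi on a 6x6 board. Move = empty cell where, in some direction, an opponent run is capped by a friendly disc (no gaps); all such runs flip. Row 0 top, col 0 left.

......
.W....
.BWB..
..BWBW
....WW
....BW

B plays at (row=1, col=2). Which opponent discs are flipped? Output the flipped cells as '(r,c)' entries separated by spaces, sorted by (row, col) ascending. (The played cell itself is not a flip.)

Dir NW: first cell '.' (not opp) -> no flip
Dir N: first cell '.' (not opp) -> no flip
Dir NE: first cell '.' (not opp) -> no flip
Dir W: opp run (1,1), next='.' -> no flip
Dir E: first cell '.' (not opp) -> no flip
Dir SW: first cell 'B' (not opp) -> no flip
Dir S: opp run (2,2) capped by B -> flip
Dir SE: first cell 'B' (not opp) -> no flip

Answer: (2,2)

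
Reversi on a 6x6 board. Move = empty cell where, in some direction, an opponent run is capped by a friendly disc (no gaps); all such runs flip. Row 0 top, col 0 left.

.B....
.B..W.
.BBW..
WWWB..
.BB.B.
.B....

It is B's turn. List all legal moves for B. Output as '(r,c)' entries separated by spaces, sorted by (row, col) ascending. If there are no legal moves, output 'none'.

Answer: (0,5) (1,3) (2,0) (2,4) (4,0) (4,3)

Derivation:
(0,3): no bracket -> illegal
(0,4): no bracket -> illegal
(0,5): flips 3 -> legal
(1,2): no bracket -> illegal
(1,3): flips 1 -> legal
(1,5): no bracket -> illegal
(2,0): flips 1 -> legal
(2,4): flips 1 -> legal
(2,5): no bracket -> illegal
(3,4): no bracket -> illegal
(4,0): flips 1 -> legal
(4,3): flips 1 -> legal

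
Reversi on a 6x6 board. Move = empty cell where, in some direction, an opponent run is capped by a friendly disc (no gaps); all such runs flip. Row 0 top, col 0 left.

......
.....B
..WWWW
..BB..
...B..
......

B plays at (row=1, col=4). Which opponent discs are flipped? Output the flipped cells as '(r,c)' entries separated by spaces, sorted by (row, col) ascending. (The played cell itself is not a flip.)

Answer: (2,3)

Derivation:
Dir NW: first cell '.' (not opp) -> no flip
Dir N: first cell '.' (not opp) -> no flip
Dir NE: first cell '.' (not opp) -> no flip
Dir W: first cell '.' (not opp) -> no flip
Dir E: first cell 'B' (not opp) -> no flip
Dir SW: opp run (2,3) capped by B -> flip
Dir S: opp run (2,4), next='.' -> no flip
Dir SE: opp run (2,5), next=edge -> no flip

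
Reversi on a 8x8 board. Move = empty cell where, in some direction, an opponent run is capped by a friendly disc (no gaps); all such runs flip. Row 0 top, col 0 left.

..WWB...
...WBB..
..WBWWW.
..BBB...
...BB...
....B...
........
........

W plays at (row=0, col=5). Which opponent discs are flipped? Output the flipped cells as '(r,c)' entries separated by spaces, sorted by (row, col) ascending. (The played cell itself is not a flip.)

Dir NW: edge -> no flip
Dir N: edge -> no flip
Dir NE: edge -> no flip
Dir W: opp run (0,4) capped by W -> flip
Dir E: first cell '.' (not opp) -> no flip
Dir SW: opp run (1,4) (2,3) (3,2), next='.' -> no flip
Dir S: opp run (1,5) capped by W -> flip
Dir SE: first cell '.' (not opp) -> no flip

Answer: (0,4) (1,5)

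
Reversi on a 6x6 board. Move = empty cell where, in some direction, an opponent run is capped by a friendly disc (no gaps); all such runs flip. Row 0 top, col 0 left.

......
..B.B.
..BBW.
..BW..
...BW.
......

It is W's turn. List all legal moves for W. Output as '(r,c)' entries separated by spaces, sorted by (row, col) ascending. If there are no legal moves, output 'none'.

(0,1): no bracket -> illegal
(0,2): no bracket -> illegal
(0,3): no bracket -> illegal
(0,4): flips 1 -> legal
(0,5): no bracket -> illegal
(1,1): flips 1 -> legal
(1,3): flips 1 -> legal
(1,5): no bracket -> illegal
(2,1): flips 2 -> legal
(2,5): no bracket -> illegal
(3,1): flips 1 -> legal
(3,4): no bracket -> illegal
(4,1): no bracket -> illegal
(4,2): flips 1 -> legal
(5,2): no bracket -> illegal
(5,3): flips 1 -> legal
(5,4): no bracket -> illegal

Answer: (0,4) (1,1) (1,3) (2,1) (3,1) (4,2) (5,3)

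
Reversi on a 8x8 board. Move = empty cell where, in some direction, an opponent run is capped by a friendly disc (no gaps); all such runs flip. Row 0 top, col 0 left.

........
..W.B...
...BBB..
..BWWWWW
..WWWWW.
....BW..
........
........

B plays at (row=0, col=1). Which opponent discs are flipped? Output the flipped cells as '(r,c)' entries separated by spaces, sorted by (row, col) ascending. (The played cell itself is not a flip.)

Answer: (1,2)

Derivation:
Dir NW: edge -> no flip
Dir N: edge -> no flip
Dir NE: edge -> no flip
Dir W: first cell '.' (not opp) -> no flip
Dir E: first cell '.' (not opp) -> no flip
Dir SW: first cell '.' (not opp) -> no flip
Dir S: first cell '.' (not opp) -> no flip
Dir SE: opp run (1,2) capped by B -> flip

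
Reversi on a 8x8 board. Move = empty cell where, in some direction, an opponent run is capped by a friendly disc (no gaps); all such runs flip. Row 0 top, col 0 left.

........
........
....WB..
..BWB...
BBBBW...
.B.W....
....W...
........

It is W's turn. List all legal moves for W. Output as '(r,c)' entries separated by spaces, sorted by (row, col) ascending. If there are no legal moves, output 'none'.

(1,4): no bracket -> illegal
(1,5): no bracket -> illegal
(1,6): no bracket -> illegal
(2,1): no bracket -> illegal
(2,2): no bracket -> illegal
(2,3): no bracket -> illegal
(2,6): flips 1 -> legal
(3,0): no bracket -> illegal
(3,1): flips 2 -> legal
(3,5): flips 1 -> legal
(3,6): no bracket -> illegal
(4,5): no bracket -> illegal
(5,0): no bracket -> illegal
(5,2): no bracket -> illegal
(5,4): no bracket -> illegal
(6,0): flips 2 -> legal
(6,1): no bracket -> illegal
(6,2): no bracket -> illegal

Answer: (2,6) (3,1) (3,5) (6,0)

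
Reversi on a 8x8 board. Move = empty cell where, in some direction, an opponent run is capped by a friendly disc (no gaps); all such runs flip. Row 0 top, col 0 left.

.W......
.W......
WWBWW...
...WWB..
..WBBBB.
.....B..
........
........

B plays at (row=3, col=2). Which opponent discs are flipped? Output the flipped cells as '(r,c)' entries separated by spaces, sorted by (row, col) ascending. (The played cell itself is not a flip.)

Answer: (3,3) (3,4)

Derivation:
Dir NW: opp run (2,1), next='.' -> no flip
Dir N: first cell 'B' (not opp) -> no flip
Dir NE: opp run (2,3), next='.' -> no flip
Dir W: first cell '.' (not opp) -> no flip
Dir E: opp run (3,3) (3,4) capped by B -> flip
Dir SW: first cell '.' (not opp) -> no flip
Dir S: opp run (4,2), next='.' -> no flip
Dir SE: first cell 'B' (not opp) -> no flip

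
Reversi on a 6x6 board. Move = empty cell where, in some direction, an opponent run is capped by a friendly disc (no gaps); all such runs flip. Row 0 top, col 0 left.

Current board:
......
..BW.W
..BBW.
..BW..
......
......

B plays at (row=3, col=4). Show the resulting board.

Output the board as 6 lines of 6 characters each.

Place B at (3,4); scan 8 dirs for brackets.
Dir NW: first cell 'B' (not opp) -> no flip
Dir N: opp run (2,4), next='.' -> no flip
Dir NE: first cell '.' (not opp) -> no flip
Dir W: opp run (3,3) capped by B -> flip
Dir E: first cell '.' (not opp) -> no flip
Dir SW: first cell '.' (not opp) -> no flip
Dir S: first cell '.' (not opp) -> no flip
Dir SE: first cell '.' (not opp) -> no flip
All flips: (3,3)

Answer: ......
..BW.W
..BBW.
..BBB.
......
......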